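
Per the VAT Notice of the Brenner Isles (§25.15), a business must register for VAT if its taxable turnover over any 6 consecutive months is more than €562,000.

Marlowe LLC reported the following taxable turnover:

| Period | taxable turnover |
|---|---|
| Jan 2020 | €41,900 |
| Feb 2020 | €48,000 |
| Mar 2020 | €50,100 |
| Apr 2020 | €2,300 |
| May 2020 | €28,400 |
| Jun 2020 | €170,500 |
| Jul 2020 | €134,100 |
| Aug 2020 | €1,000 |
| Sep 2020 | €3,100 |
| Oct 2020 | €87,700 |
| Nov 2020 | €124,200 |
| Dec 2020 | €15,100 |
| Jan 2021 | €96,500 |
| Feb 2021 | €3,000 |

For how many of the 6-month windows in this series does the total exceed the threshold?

Jan 2020–Jun 2020: €41,900 + €48,000 + €50,100 + €2,300 + €28,400 + €170,500 = €341,200 (under)
Feb 2020–Jul 2020: €48,000 + €50,100 + €2,300 + €28,400 + €170,500 + €134,100 = €433,400 (under)
Mar 2020–Aug 2020: €50,100 + €2,300 + €28,400 + €170,500 + €134,100 + €1,000 = €386,400 (under)
Apr 2020–Sep 2020: €2,300 + €28,400 + €170,500 + €134,100 + €1,000 + €3,100 = €339,400 (under)
May 2020–Oct 2020: €28,400 + €170,500 + €134,100 + €1,000 + €3,100 + €87,700 = €424,800 (under)
Jun 2020–Nov 2020: €170,500 + €134,100 + €1,000 + €3,100 + €87,700 + €124,200 = €520,600 (under)
Jul 2020–Dec 2020: €134,100 + €1,000 + €3,100 + €87,700 + €124,200 + €15,100 = €365,200 (under)
Aug 2020–Jan 2021: €1,000 + €3,100 + €87,700 + €124,200 + €15,100 + €96,500 = €327,600 (under)
Sep 2020–Feb 2021: €3,100 + €87,700 + €124,200 + €15,100 + €96,500 + €3,000 = €329,600 (under)
0 windows exceed the threshold.

0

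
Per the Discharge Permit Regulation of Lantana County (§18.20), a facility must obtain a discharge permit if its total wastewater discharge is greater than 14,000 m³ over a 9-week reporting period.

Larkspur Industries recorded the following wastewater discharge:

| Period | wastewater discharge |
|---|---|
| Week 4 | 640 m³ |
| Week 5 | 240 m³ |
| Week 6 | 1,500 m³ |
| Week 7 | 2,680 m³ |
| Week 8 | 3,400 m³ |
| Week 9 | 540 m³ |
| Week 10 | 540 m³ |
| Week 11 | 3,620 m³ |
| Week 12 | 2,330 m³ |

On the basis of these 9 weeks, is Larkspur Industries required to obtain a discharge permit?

Yes

Total wastewater discharge: 640 m³ + 240 m³ + 1,500 m³ + 2,680 m³ + 3,400 m³ + 540 m³ + 540 m³ + 3,620 m³ + 2,330 m³ = 15,490 m³.
15,490 m³ > 14,000 m³, so the threshold is exceeded.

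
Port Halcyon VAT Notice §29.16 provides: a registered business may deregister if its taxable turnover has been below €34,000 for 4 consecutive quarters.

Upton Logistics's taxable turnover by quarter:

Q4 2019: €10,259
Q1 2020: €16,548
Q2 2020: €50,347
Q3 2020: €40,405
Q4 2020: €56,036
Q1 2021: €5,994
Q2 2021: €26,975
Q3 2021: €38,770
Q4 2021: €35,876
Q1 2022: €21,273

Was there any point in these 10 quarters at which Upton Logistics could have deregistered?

Quarters below €34,000: Q4 2019, Q1 2020, Q1 2021, Q2 2021, Q1 2022.
Longest run of consecutive quarters below the threshold: 2.
2 < 4, so Upton Logistics never became eligible.

No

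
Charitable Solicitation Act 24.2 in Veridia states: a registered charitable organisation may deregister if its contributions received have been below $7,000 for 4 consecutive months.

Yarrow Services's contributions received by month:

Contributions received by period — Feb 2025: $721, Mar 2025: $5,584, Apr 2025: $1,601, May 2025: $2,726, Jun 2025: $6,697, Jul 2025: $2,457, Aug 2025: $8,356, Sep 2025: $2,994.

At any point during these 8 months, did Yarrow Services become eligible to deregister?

Months below $7,000: Feb 2025, Mar 2025, Apr 2025, May 2025, Jun 2025, Jul 2025, Sep 2025.
Longest run of consecutive months below the threshold: 6.
6 ≥ 4, so Yarrow Services became eligible.

Yes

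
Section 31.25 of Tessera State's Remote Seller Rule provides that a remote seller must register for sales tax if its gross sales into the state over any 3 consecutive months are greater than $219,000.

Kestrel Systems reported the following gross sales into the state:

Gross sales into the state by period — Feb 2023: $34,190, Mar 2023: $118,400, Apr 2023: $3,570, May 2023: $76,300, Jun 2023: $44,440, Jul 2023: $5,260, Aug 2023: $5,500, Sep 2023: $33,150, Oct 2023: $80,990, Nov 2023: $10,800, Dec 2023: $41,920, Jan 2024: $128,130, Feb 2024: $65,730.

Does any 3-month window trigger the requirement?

Yes

Feb 2023–Apr 2023: $34,190 + $118,400 + $3,570 = $156,160 (under)
Mar 2023–May 2023: $118,400 + $3,570 + $76,300 = $198,270 (under)
Apr 2023–Jun 2023: $3,570 + $76,300 + $44,440 = $124,310 (under)
May 2023–Jul 2023: $76,300 + $44,440 + $5,260 = $126,000 (under)
Jun 2023–Aug 2023: $44,440 + $5,260 + $5,500 = $55,200 (under)
Jul 2023–Sep 2023: $5,260 + $5,500 + $33,150 = $43,910 (under)
Aug 2023–Oct 2023: $5,500 + $33,150 + $80,990 = $119,640 (under)
Sep 2023–Nov 2023: $33,150 + $80,990 + $10,800 = $124,940 (under)
Oct 2023–Dec 2023: $80,990 + $10,800 + $41,920 = $133,710 (under)
Nov 2023–Jan 2024: $10,800 + $41,920 + $128,130 = $180,850 (under)
Dec 2023–Feb 2024: $41,920 + $128,130 + $65,730 = $235,780 (over)
At least one window exceeds $219,000.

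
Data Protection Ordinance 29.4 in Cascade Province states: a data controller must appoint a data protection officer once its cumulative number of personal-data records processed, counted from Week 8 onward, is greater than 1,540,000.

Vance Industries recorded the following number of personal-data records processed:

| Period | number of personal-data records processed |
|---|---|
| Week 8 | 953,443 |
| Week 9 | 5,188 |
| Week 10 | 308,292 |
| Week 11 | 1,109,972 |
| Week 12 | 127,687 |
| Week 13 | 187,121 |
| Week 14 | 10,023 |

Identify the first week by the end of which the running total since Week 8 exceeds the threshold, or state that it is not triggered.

Through Week 8: 953,443
Through Week 9: 958,631
Through Week 10: 1,266,923
Through Week 11: 2,376,895 ← exceeds threshold

Week 11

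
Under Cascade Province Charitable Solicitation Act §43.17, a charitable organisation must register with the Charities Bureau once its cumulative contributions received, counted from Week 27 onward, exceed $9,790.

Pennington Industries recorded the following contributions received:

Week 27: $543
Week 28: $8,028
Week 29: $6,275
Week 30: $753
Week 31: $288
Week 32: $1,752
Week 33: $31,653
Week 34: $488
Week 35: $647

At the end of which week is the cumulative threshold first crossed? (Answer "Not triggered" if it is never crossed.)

Week 29

Through Week 27: $543
Through Week 28: $8,571
Through Week 29: $14,846 ← exceeds threshold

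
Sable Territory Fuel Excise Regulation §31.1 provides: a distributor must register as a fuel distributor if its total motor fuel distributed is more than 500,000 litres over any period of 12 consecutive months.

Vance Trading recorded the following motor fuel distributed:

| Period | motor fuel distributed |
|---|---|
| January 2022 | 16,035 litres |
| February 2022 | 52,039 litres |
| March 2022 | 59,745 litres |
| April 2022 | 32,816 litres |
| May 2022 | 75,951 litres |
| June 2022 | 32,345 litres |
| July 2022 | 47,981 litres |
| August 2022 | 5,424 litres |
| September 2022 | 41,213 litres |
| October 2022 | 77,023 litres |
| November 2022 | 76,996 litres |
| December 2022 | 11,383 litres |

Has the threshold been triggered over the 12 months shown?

Yes

Total motor fuel distributed: 16,035 litres + 52,039 litres + 59,745 litres + 32,816 litres + 75,951 litres + 32,345 litres + 47,981 litres + 5,424 litres + 41,213 litres + 77,023 litres + 76,996 litres + 11,383 litres = 528,951 litres.
528,951 litres > 500,000 litres, so the threshold is exceeded.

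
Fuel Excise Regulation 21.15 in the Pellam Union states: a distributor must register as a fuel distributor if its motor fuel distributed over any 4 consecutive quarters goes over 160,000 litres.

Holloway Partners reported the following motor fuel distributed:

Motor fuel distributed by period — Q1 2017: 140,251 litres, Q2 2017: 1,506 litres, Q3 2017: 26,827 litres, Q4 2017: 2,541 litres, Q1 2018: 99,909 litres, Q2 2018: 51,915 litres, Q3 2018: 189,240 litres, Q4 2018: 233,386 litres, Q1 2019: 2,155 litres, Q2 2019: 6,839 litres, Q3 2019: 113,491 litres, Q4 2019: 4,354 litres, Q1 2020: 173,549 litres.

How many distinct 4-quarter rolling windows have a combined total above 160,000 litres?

Q1 2017–Q4 2017: 140,251 litres + 1,506 litres + 26,827 litres + 2,541 litres = 171,125 litres (over)
Q2 2017–Q1 2018: 1,506 litres + 26,827 litres + 2,541 litres + 99,909 litres = 130,783 litres (under)
Q3 2017–Q2 2018: 26,827 litres + 2,541 litres + 99,909 litres + 51,915 litres = 181,192 litres (over)
Q4 2017–Q3 2018: 2,541 litres + 99,909 litres + 51,915 litres + 189,240 litres = 343,605 litres (over)
Q1 2018–Q4 2018: 99,909 litres + 51,915 litres + 189,240 litres + 233,386 litres = 574,450 litres (over)
Q2 2018–Q1 2019: 51,915 litres + 189,240 litres + 233,386 litres + 2,155 litres = 476,696 litres (over)
Q3 2018–Q2 2019: 189,240 litres + 233,386 litres + 2,155 litres + 6,839 litres = 431,620 litres (over)
Q4 2018–Q3 2019: 233,386 litres + 2,155 litres + 6,839 litres + 113,491 litres = 355,871 litres (over)
Q1 2019–Q4 2019: 2,155 litres + 6,839 litres + 113,491 litres + 4,354 litres = 126,839 litres (under)
Q2 2019–Q1 2020: 6,839 litres + 113,491 litres + 4,354 litres + 173,549 litres = 298,233 litres (over)
8 windows exceed the threshold.

8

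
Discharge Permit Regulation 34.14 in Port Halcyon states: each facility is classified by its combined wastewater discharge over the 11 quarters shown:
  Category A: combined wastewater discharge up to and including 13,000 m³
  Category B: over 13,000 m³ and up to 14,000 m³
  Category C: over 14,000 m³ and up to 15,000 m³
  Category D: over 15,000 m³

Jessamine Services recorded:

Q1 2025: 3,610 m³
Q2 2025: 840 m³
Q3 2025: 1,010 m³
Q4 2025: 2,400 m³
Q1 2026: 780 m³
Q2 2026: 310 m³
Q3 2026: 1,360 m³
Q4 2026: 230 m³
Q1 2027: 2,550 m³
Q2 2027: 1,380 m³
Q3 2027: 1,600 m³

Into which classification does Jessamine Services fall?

Combined wastewater discharge: 3,610 m³ + 840 m³ + 1,010 m³ + 2,400 m³ + 780 m³ + 310 m³ + 1,360 m³ + 230 m³ + 2,550 m³ + 1,380 m³ + 1,600 m³ = 16,070 m³.
16,070 m³ > 15,000 m³, so Category D applies.

Category D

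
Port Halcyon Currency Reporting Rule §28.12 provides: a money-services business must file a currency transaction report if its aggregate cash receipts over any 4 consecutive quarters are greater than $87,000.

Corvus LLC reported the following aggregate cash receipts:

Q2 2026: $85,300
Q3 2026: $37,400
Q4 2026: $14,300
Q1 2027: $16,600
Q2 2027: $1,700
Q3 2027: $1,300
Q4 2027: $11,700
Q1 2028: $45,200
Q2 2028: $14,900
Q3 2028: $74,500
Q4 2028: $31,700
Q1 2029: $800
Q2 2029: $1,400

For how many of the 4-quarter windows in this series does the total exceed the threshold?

5

Q2 2026–Q1 2027: $85,300 + $37,400 + $14,300 + $16,600 = $153,600 (over)
Q3 2026–Q2 2027: $37,400 + $14,300 + $16,600 + $1,700 = $70,000 (under)
Q4 2026–Q3 2027: $14,300 + $16,600 + $1,700 + $1,300 = $33,900 (under)
Q1 2027–Q4 2027: $16,600 + $1,700 + $1,300 + $11,700 = $31,300 (under)
Q2 2027–Q1 2028: $1,700 + $1,300 + $11,700 + $45,200 = $59,900 (under)
Q3 2027–Q2 2028: $1,300 + $11,700 + $45,200 + $14,900 = $73,100 (under)
Q4 2027–Q3 2028: $11,700 + $45,200 + $14,900 + $74,500 = $146,300 (over)
Q1 2028–Q4 2028: $45,200 + $14,900 + $74,500 + $31,700 = $166,300 (over)
Q2 2028–Q1 2029: $14,900 + $74,500 + $31,700 + $800 = $121,900 (over)
Q3 2028–Q2 2029: $74,500 + $31,700 + $800 + $1,400 = $108,400 (over)
5 windows exceed the threshold.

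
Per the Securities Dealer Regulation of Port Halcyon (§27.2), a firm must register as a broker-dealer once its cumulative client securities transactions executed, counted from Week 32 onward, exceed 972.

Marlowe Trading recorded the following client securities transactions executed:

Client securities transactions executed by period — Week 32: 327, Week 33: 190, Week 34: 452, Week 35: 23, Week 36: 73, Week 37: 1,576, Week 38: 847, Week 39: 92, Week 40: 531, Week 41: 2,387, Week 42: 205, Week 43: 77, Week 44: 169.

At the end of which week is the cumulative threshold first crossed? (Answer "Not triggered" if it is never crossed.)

Week 35

Through Week 32: 327
Through Week 33: 517
Through Week 34: 969
Through Week 35: 992 ← exceeds threshold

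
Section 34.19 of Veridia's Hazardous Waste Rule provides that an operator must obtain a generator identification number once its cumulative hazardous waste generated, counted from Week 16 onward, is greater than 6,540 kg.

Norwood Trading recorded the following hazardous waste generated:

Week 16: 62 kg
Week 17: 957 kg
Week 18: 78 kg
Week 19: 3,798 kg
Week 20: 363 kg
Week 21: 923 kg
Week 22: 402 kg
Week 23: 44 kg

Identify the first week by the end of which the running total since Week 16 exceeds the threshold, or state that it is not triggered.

Through Week 16: 62 kg
Through Week 17: 1,019 kg
Through Week 18: 1,097 kg
Through Week 19: 4,895 kg
Through Week 20: 5,258 kg
Through Week 21: 6,181 kg
Through Week 22: 6,583 kg ← exceeds threshold

Week 22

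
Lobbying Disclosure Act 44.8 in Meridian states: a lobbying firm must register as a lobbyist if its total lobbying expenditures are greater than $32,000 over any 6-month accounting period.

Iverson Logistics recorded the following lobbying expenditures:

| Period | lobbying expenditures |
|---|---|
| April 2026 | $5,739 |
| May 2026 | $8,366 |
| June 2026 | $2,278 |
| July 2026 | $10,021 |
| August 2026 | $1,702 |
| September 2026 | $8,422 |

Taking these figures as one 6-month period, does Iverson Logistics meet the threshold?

Yes

Total lobbying expenditures: $5,739 + $8,366 + $2,278 + $10,021 + $1,702 + $8,422 = $36,528.
$36,528 > $32,000, so the threshold is exceeded.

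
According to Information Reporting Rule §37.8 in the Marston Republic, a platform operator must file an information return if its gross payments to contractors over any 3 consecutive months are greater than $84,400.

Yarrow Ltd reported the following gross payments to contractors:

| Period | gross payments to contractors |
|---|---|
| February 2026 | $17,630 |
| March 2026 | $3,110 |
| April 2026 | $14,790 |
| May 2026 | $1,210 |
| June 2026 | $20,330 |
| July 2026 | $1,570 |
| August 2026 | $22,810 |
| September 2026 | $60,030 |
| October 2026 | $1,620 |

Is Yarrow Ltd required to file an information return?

February 2026–April 2026: $17,630 + $3,110 + $14,790 = $35,530 (under)
March 2026–May 2026: $3,110 + $14,790 + $1,210 = $19,110 (under)
April 2026–June 2026: $14,790 + $1,210 + $20,330 = $36,330 (under)
May 2026–July 2026: $1,210 + $20,330 + $1,570 = $23,110 (under)
June 2026–August 2026: $20,330 + $1,570 + $22,810 = $44,710 (under)
July 2026–September 2026: $1,570 + $22,810 + $60,030 = $84,410 (over)
August 2026–October 2026: $22,810 + $60,030 + $1,620 = $84,460 (over)
At least one window exceeds $84,400.

Yes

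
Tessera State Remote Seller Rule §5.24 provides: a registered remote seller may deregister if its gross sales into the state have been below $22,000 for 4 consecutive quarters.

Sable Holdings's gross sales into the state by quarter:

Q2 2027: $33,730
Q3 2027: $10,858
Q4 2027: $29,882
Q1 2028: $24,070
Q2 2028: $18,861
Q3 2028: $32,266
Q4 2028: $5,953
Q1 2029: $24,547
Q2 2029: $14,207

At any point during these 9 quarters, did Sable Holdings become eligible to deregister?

Quarters below $22,000: Q3 2027, Q2 2028, Q4 2028, Q2 2029.
Longest run of consecutive quarters below the threshold: 1.
1 < 4, so Sable Holdings never became eligible.

No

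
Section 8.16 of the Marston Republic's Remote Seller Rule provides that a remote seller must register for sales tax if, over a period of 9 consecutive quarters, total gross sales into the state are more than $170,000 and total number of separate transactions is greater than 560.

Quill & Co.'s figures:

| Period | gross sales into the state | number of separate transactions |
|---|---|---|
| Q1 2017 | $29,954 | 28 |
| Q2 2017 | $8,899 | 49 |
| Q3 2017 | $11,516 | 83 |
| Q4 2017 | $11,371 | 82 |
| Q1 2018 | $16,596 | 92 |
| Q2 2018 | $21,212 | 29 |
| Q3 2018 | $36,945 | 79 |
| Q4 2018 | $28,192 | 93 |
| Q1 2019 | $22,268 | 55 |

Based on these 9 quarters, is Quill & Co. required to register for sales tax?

Total gross sales into the state: $29,954 + $8,899 + $11,516 + $11,371 + $16,596 + $21,212 + $36,945 + $28,192 + $22,268 = $186,953 (> $170,000).
Total number of separate transactions: 28 + 49 + 83 + 82 + 92 + 29 + 79 + 93 + 55 = 590 (> 560).
The test is 'and': both thresholds are exceeded.

Yes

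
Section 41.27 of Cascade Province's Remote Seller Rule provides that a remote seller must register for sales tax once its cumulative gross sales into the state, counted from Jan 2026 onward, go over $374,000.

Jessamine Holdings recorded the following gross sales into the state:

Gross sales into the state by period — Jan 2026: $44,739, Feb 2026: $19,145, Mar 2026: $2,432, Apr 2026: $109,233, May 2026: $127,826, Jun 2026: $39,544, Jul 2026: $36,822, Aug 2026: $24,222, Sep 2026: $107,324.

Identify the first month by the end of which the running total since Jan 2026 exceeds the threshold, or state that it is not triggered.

Through Jan 2026: $44,739
Through Feb 2026: $63,884
Through Mar 2026: $66,316
Through Apr 2026: $175,549
Through May 2026: $303,375
Through Jun 2026: $342,919
Through Jul 2026: $379,741 ← exceeds threshold

Jul 2026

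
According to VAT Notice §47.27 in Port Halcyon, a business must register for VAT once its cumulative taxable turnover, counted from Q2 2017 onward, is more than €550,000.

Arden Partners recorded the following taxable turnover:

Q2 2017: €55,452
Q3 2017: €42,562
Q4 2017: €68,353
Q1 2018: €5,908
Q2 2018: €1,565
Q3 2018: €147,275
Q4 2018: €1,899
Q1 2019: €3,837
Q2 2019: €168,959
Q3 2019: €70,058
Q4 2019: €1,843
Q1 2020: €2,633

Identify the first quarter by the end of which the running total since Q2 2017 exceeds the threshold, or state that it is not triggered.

Through Q2 2017: €55,452
Through Q3 2017: €98,014
Through Q4 2017: €166,367
Through Q1 2018: €172,275
Through Q2 2018: €173,840
Through Q3 2018: €321,115
Through Q4 2018: €323,014
Through Q1 2019: €326,851
Through Q2 2019: €495,810
Through Q3 2019: €565,868 ← exceeds threshold

Q3 2019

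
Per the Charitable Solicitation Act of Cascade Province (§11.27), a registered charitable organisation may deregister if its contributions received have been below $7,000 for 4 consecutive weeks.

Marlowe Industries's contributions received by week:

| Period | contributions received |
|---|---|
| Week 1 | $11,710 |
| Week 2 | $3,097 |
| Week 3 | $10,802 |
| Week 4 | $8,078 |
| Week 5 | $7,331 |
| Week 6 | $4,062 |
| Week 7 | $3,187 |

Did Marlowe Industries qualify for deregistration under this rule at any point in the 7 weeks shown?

No

Weeks below $7,000: Week 2, Week 6, Week 7.
Longest run of consecutive weeks below the threshold: 2.
2 < 4, so Marlowe Industries never became eligible.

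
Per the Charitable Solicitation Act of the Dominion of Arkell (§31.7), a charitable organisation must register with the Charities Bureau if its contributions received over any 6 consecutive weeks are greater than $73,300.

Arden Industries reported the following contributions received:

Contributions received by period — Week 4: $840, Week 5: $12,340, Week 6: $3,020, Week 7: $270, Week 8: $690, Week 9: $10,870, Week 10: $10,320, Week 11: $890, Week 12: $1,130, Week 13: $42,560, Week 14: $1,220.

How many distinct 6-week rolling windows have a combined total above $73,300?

0

Week 4–Week 9: $840 + $12,340 + $3,020 + $270 + $690 + $10,870 = $28,030 (under)
Week 5–Week 10: $12,340 + $3,020 + $270 + $690 + $10,870 + $10,320 = $37,510 (under)
Week 6–Week 11: $3,020 + $270 + $690 + $10,870 + $10,320 + $890 = $26,060 (under)
Week 7–Week 12: $270 + $690 + $10,870 + $10,320 + $890 + $1,130 = $24,170 (under)
Week 8–Week 13: $690 + $10,870 + $10,320 + $890 + $1,130 + $42,560 = $66,460 (under)
Week 9–Week 14: $10,870 + $10,320 + $890 + $1,130 + $42,560 + $1,220 = $66,990 (under)
0 windows exceed the threshold.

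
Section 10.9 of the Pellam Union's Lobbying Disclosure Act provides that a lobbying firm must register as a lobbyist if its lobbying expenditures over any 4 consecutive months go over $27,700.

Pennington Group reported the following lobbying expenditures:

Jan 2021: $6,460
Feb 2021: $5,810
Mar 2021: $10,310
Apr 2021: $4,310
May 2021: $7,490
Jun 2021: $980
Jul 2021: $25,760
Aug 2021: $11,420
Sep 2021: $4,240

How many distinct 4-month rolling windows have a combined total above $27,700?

4

Jan 2021–Apr 2021: $6,460 + $5,810 + $10,310 + $4,310 = $26,890 (under)
Feb 2021–May 2021: $5,810 + $10,310 + $4,310 + $7,490 = $27,920 (over)
Mar 2021–Jun 2021: $10,310 + $4,310 + $7,490 + $980 = $23,090 (under)
Apr 2021–Jul 2021: $4,310 + $7,490 + $980 + $25,760 = $38,540 (over)
May 2021–Aug 2021: $7,490 + $980 + $25,760 + $11,420 = $45,650 (over)
Jun 2021–Sep 2021: $980 + $25,760 + $11,420 + $4,240 = $42,400 (over)
4 windows exceed the threshold.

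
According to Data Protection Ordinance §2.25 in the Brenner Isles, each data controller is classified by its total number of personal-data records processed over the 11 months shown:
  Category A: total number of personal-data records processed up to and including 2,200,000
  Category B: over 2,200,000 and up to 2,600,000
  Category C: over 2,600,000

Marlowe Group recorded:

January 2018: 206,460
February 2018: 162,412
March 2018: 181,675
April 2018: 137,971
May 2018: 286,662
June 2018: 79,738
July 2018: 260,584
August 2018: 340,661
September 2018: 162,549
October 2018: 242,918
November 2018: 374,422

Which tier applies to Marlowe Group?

Category B

Total number of personal-data records processed: 206,460 + 162,412 + 181,675 + 137,971 + 286,662 + 79,738 + 260,584 + 340,661 + 162,549 + 242,918 + 374,422 = 2,436,052.
2,200,000 < 2,436,052 ≤ 2,600,000, so Category B applies.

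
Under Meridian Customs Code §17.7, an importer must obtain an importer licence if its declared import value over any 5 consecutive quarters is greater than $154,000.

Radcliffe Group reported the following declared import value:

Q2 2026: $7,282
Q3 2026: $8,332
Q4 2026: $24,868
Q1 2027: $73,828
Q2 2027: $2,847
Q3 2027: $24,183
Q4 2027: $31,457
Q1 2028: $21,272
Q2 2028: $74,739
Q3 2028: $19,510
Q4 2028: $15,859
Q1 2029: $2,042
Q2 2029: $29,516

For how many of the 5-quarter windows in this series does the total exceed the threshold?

4

Q2 2026–Q2 2027: $7,282 + $8,332 + $24,868 + $73,828 + $2,847 = $117,157 (under)
Q3 2026–Q3 2027: $8,332 + $24,868 + $73,828 + $2,847 + $24,183 = $134,058 (under)
Q4 2026–Q4 2027: $24,868 + $73,828 + $2,847 + $24,183 + $31,457 = $157,183 (over)
Q1 2027–Q1 2028: $73,828 + $2,847 + $24,183 + $31,457 + $21,272 = $153,587 (under)
Q2 2027–Q2 2028: $2,847 + $24,183 + $31,457 + $21,272 + $74,739 = $154,498 (over)
Q3 2027–Q3 2028: $24,183 + $31,457 + $21,272 + $74,739 + $19,510 = $171,161 (over)
Q4 2027–Q4 2028: $31,457 + $21,272 + $74,739 + $19,510 + $15,859 = $162,837 (over)
Q1 2028–Q1 2029: $21,272 + $74,739 + $19,510 + $15,859 + $2,042 = $133,422 (under)
Q2 2028–Q2 2029: $74,739 + $19,510 + $15,859 + $2,042 + $29,516 = $141,666 (under)
4 windows exceed the threshold.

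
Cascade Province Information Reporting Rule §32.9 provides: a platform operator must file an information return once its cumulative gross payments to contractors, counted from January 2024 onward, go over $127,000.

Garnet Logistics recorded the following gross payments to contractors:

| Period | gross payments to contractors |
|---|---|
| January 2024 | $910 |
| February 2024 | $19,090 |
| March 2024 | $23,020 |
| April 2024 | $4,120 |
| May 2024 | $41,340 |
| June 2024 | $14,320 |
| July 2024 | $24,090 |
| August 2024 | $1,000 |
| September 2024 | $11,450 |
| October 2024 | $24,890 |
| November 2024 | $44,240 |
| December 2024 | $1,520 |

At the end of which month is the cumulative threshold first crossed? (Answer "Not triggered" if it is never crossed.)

August 2024

Through January 2024: $910
Through February 2024: $20,000
Through March 2024: $43,020
Through April 2024: $47,140
Through May 2024: $88,480
Through June 2024: $102,800
Through July 2024: $126,890
Through August 2024: $127,890 ← exceeds threshold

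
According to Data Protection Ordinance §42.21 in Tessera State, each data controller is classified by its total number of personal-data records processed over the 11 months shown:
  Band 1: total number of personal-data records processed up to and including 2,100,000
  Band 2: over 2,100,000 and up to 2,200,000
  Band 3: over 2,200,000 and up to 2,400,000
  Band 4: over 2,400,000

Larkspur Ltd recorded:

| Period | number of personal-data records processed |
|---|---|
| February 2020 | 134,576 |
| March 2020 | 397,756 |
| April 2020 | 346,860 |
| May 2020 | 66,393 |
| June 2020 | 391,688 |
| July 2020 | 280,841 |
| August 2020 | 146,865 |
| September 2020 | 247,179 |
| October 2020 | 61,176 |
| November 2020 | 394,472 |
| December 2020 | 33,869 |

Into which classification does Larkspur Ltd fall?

Band 4

Total number of personal-data records processed: 134,576 + 397,756 + 346,860 + 66,393 + 391,688 + 280,841 + 146,865 + 247,179 + 61,176 + 394,472 + 33,869 = 2,501,675.
2,501,675 > 2,400,000, so Band 4 applies.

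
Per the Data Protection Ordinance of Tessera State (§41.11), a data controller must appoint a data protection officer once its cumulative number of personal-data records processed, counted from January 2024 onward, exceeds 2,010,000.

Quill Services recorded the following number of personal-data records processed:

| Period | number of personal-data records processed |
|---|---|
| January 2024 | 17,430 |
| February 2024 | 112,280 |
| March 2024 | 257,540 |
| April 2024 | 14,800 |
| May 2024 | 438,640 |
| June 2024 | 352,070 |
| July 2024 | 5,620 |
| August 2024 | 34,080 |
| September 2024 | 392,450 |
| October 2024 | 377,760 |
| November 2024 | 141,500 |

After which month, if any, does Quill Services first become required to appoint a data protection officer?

Through January 2024: 17,430
Through February 2024: 129,710
Through March 2024: 387,250
Through April 2024: 402,050
Through May 2024: 840,690
Through June 2024: 1,192,760
Through July 2024: 1,198,380
Through August 2024: 1,232,460
Through September 2024: 1,624,910
Through October 2024: 2,002,670
Through November 2024: 2,144,170 ← exceeds threshold

November 2024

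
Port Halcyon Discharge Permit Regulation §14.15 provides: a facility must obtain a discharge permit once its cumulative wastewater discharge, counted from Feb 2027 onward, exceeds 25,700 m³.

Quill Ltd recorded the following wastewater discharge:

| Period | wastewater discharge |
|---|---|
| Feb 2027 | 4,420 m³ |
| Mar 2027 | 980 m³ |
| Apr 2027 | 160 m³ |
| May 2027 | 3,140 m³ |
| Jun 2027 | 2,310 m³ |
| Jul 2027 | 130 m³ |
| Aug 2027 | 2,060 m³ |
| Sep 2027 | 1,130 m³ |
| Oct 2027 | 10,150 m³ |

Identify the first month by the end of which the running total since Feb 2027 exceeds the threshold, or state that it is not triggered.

Through Feb 2027: 4,420 m³
Through Mar 2027: 5,400 m³
Through Apr 2027: 5,560 m³
Through May 2027: 8,700 m³
Through Jun 2027: 11,010 m³
Through Jul 2027: 11,140 m³
Through Aug 2027: 13,200 m³
Through Sep 2027: 14,330 m³
Through Oct 2027: 24,480 m³
Final cumulative total 24,480 m³ ≤ 25,700 m³; the threshold is never exceeded.

Not triggered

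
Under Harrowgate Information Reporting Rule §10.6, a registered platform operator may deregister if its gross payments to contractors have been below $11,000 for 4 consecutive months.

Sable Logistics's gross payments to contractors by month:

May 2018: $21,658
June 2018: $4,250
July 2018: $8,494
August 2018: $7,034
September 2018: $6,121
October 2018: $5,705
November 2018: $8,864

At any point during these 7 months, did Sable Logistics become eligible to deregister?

Months below $11,000: June 2018, July 2018, August 2018, September 2018, October 2018, November 2018.
Longest run of consecutive months below the threshold: 6.
6 ≥ 4, so Sable Logistics became eligible.

Yes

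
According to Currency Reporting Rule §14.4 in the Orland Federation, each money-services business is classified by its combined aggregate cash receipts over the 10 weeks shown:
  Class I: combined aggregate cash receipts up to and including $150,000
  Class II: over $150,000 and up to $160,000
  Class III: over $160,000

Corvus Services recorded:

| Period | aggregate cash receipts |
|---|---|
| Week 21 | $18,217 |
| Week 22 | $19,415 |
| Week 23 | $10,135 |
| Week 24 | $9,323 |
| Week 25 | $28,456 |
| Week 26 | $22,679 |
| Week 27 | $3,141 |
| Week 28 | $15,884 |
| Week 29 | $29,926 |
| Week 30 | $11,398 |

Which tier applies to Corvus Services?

Class III

Combined aggregate cash receipts: $18,217 + $19,415 + $10,135 + $9,323 + $28,456 + $22,679 + $3,141 + $15,884 + $29,926 + $11,398 = $168,574.
$168,574 > $160,000, so Class III applies.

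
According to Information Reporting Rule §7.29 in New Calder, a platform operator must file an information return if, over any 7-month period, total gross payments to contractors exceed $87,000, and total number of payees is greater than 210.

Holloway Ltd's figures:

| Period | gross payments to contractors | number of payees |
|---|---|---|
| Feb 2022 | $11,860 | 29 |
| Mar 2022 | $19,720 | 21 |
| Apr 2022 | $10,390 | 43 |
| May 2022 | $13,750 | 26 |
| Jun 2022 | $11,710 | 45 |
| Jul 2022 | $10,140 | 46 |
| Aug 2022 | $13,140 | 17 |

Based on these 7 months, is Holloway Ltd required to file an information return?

Yes

Total gross payments to contractors: $11,860 + $19,720 + $10,390 + $13,750 + $11,710 + $10,140 + $13,140 = $90,710 (> $87,000).
Total number of payees: 29 + 21 + 43 + 26 + 45 + 46 + 17 = 227 (> 210).
The test is 'and': both thresholds are exceeded.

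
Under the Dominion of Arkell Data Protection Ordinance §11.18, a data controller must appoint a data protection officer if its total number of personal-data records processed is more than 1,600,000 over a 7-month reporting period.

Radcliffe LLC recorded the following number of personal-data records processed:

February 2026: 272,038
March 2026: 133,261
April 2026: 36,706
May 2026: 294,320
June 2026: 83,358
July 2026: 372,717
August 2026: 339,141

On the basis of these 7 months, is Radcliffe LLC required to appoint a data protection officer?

Total number of personal-data records processed: 272,038 + 133,261 + 36,706 + 294,320 + 83,358 + 372,717 + 339,141 = 1,531,541.
1,531,541 ≤ 1,600,000, so the threshold is not exceeded.

No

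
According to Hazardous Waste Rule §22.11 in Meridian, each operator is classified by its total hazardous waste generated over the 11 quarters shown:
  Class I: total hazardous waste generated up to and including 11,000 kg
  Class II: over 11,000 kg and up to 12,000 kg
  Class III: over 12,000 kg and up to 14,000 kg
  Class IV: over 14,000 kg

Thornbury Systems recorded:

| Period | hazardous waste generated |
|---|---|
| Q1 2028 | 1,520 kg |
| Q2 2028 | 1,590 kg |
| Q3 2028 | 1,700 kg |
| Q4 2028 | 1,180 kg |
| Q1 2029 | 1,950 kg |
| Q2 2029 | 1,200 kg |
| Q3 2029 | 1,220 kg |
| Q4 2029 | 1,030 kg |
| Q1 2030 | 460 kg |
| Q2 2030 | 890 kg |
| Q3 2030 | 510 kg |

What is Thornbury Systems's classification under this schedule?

Total hazardous waste generated: 1,520 kg + 1,590 kg + 1,700 kg + 1,180 kg + 1,950 kg + 1,200 kg + 1,220 kg + 1,030 kg + 460 kg + 890 kg + 510 kg = 13,250 kg.
12,000 kg < 13,250 kg ≤ 14,000 kg, so Class III applies.

Class III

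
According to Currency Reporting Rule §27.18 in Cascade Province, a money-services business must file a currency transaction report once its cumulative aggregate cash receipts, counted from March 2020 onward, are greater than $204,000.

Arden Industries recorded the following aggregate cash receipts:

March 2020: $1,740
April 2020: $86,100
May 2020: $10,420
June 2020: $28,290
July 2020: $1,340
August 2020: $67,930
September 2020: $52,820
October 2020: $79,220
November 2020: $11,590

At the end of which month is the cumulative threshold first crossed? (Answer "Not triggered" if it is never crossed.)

September 2020

Through March 2020: $1,740
Through April 2020: $87,840
Through May 2020: $98,260
Through June 2020: $126,550
Through July 2020: $127,890
Through August 2020: $195,820
Through September 2020: $248,640 ← exceeds threshold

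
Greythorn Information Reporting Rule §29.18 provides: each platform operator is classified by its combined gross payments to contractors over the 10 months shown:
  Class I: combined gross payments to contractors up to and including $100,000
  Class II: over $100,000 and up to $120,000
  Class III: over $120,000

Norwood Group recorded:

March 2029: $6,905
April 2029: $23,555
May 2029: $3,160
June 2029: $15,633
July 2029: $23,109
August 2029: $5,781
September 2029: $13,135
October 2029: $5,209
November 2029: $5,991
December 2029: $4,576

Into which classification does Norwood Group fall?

Class II

Combined gross payments to contractors: $6,905 + $23,555 + $3,160 + $15,633 + $23,109 + $5,781 + $13,135 + $5,209 + $5,991 + $4,576 = $107,054.
$100,000 < $107,054 ≤ $120,000, so Class II applies.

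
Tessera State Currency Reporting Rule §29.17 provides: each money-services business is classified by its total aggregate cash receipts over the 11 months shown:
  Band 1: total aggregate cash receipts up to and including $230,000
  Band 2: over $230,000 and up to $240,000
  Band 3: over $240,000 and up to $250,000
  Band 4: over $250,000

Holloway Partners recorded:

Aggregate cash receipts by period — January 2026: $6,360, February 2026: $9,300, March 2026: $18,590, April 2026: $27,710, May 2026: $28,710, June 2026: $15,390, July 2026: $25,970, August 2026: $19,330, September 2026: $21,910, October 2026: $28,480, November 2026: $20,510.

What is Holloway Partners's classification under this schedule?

Total aggregate cash receipts: $6,360 + $9,300 + $18,590 + $27,710 + $28,710 + $15,390 + $25,970 + $19,330 + $21,910 + $28,480 + $20,510 = $222,260.
$222,260 ≤ $230,000, so Band 1 applies.

Band 1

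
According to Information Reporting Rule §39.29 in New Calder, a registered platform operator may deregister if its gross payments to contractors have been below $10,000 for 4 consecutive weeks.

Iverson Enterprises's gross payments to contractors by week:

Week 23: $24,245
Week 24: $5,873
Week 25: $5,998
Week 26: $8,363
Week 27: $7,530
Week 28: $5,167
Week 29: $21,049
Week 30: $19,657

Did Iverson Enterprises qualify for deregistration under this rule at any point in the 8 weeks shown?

Weeks below $10,000: Week 24, Week 25, Week 26, Week 27, Week 28.
Longest run of consecutive weeks below the threshold: 5.
5 ≥ 4, so Iverson Enterprises became eligible.

Yes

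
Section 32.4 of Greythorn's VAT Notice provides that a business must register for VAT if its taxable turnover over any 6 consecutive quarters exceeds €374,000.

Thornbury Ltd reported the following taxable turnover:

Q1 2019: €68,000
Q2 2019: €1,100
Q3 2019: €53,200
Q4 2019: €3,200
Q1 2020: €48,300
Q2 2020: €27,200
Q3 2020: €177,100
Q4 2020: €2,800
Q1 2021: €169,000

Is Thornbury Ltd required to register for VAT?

Q1 2019–Q2 2020: €68,000 + €1,100 + €53,200 + €3,200 + €48,300 + €27,200 = €201,000 (under)
Q2 2019–Q3 2020: €1,100 + €53,200 + €3,200 + €48,300 + €27,200 + €177,100 = €310,100 (under)
Q3 2019–Q4 2020: €53,200 + €3,200 + €48,300 + €27,200 + €177,100 + €2,800 = €311,800 (under)
Q4 2019–Q1 2021: €3,200 + €48,300 + €27,200 + €177,100 + €2,800 + €169,000 = €427,600 (over)
At least one window exceeds €374,000.

Yes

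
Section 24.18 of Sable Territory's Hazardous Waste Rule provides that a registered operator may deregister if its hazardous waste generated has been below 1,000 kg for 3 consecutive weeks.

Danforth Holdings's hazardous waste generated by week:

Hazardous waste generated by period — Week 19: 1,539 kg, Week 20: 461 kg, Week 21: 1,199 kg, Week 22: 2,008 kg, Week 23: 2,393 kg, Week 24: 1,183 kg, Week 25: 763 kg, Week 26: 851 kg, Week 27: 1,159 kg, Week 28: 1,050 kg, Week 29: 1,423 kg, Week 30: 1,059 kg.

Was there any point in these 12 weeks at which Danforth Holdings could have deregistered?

Weeks below 1,000 kg: Week 20, Week 25, Week 26.
Longest run of consecutive weeks below the threshold: 2.
2 < 3, so Danforth Holdings never became eligible.

No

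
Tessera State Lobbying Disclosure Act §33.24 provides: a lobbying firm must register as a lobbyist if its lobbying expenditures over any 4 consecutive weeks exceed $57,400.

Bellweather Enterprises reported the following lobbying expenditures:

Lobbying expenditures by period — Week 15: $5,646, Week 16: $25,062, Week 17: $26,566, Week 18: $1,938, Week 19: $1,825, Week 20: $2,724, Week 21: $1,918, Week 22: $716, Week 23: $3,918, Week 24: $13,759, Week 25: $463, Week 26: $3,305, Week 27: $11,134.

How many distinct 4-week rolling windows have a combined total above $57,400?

Week 15–Week 18: $5,646 + $25,062 + $26,566 + $1,938 = $59,212 (over)
Week 16–Week 19: $25,062 + $26,566 + $1,938 + $1,825 = $55,391 (under)
Week 17–Week 20: $26,566 + $1,938 + $1,825 + $2,724 = $33,053 (under)
Week 18–Week 21: $1,938 + $1,825 + $2,724 + $1,918 = $8,405 (under)
Week 19–Week 22: $1,825 + $2,724 + $1,918 + $716 = $7,183 (under)
Week 20–Week 23: $2,724 + $1,918 + $716 + $3,918 = $9,276 (under)
Week 21–Week 24: $1,918 + $716 + $3,918 + $13,759 = $20,311 (under)
Week 22–Week 25: $716 + $3,918 + $13,759 + $463 = $18,856 (under)
Week 23–Week 26: $3,918 + $13,759 + $463 + $3,305 = $21,445 (under)
Week 24–Week 27: $13,759 + $463 + $3,305 + $11,134 = $28,661 (under)
1 window exceeds the threshold.

1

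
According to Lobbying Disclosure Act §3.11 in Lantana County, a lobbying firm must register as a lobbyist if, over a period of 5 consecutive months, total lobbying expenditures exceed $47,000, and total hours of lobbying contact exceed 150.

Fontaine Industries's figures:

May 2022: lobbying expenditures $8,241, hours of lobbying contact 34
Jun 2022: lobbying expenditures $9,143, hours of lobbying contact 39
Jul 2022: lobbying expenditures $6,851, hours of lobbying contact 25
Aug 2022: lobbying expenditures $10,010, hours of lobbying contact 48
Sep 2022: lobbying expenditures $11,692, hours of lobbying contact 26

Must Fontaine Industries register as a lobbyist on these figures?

Total lobbying expenditures: $8,241 + $9,143 + $6,851 + $10,010 + $11,692 = $45,937 (≤ $47,000).
Total hours of lobbying contact: 34 + 39 + 25 + 48 + 26 = 172 (> 150).
The test is 'and': the rule requires both, and at least one is not exceeded.

No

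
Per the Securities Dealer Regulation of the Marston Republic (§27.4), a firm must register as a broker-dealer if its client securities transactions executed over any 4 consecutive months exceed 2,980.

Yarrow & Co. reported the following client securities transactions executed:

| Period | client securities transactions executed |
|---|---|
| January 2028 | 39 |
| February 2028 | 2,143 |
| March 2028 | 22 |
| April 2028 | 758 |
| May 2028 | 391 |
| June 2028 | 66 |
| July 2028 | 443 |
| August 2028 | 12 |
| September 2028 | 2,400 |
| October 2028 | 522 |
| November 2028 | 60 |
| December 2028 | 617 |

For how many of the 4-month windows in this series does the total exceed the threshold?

4

January 2028–April 2028: 39 + 2,143 + 22 + 758 = 2,962 (under)
February 2028–May 2028: 2,143 + 22 + 758 + 391 = 3,314 (over)
March 2028–June 2028: 22 + 758 + 391 + 66 = 1,237 (under)
April 2028–July 2028: 758 + 391 + 66 + 443 = 1,658 (under)
May 2028–August 2028: 391 + 66 + 443 + 12 = 912 (under)
June 2028–September 2028: 66 + 443 + 12 + 2,400 = 2,921 (under)
July 2028–October 2028: 443 + 12 + 2,400 + 522 = 3,377 (over)
August 2028–November 2028: 12 + 2,400 + 522 + 60 = 2,994 (over)
September 2028–December 2028: 2,400 + 522 + 60 + 617 = 3,599 (over)
4 windows exceed the threshold.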